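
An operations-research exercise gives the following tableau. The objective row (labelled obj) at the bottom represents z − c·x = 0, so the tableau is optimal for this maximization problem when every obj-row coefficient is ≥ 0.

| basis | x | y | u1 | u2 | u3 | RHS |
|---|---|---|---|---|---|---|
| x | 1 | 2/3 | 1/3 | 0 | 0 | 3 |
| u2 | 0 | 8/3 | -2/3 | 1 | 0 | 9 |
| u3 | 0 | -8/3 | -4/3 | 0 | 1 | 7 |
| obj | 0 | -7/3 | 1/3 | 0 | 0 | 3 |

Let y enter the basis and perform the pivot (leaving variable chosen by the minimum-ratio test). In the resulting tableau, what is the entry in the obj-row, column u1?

Ratio test on column y — row 1: 3/(2/3) = 9/2; row 2: 9/(8/3) = 27/8; row 3: entry -8/3 ≤ 0. Minimum is 27/8 at row 2 (u2 leaves); pivot element 8/3.
Divide row 2 by 8/3; eliminate column y from the other rows.
obj-row update in column u1: 1/3 − (-7/3)·(-1/4) = -1/4.

-1/4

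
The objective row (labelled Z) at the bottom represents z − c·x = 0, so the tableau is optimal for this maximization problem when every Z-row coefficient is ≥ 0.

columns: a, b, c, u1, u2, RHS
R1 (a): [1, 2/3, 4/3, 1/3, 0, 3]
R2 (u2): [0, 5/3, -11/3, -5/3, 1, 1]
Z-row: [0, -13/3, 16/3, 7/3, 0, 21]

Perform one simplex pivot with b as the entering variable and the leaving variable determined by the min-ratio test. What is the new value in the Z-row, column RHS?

118/5

Ratio test on column b — row 1: 3/(2/3) = 9/2; row 2: 1/(5/3) = 3/5. Minimum is 3/5 at row 2 (u2 leaves); pivot element 5/3.
Divide row 2 by 5/3; eliminate column b from the other rows.
Z-row update in column RHS: 21 − (-13/3)·(3/5) = 118/5.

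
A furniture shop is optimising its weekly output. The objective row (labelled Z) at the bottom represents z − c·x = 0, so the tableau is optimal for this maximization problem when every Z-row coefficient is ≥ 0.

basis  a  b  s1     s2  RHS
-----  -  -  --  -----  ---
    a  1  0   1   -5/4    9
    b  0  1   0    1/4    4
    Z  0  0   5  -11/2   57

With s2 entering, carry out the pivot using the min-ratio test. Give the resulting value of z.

145

Ratio test on column s2 — row 1: entry -5/4 ≤ 0; row 2: 4/(1/4) = 16. Minimum is 16 at row 2 (b leaves); pivot element 1/4.
Pivot on row 2; the Z-row RHS becomes 57 − (-11/2)·16 = 145.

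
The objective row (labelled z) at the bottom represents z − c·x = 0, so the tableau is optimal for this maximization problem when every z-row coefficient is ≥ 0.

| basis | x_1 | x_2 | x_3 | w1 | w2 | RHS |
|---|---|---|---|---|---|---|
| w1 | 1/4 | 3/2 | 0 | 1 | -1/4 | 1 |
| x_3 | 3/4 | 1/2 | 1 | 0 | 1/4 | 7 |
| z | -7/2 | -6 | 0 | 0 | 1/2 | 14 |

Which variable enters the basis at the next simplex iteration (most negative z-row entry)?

x_2

Negative z-row entries: x_1: -7/2, x_2: -6.
The most negative is -6 in column x_2, so x_2 enters.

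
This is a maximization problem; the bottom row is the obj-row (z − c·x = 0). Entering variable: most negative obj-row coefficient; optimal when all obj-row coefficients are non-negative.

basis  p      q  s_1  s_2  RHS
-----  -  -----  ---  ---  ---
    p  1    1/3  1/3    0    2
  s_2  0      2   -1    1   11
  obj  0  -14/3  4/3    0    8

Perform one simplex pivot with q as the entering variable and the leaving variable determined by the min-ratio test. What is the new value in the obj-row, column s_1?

-1

Ratio test on column q — row 1: 2/(1/3) = 6; row 2: 11/2 = 11/2. Minimum is 11/2 at row 2 (s_2 leaves); pivot element 2.
Divide row 2 by 2; eliminate column q from the other rows.
obj-row update in column s_1: 4/3 − (-14/3)·(-1/2) = -1.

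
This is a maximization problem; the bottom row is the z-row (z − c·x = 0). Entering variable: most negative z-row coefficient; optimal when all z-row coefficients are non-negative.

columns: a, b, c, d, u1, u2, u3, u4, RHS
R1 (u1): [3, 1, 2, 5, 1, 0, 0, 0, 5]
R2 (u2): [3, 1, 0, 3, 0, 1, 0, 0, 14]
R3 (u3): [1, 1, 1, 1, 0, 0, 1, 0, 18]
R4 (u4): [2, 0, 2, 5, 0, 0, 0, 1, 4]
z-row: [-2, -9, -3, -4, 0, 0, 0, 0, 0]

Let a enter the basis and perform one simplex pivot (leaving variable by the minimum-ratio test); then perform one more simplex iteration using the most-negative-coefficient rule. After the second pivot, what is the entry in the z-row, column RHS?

Ratio test on column a — row 1: 5/3 = 5/3; row 2: 14/3 = 14/3; row 3: 18/1 = 18; row 4: 4/2 = 2. Minimum is 5/3 at row 1 (u1 leaves); pivot element 3.
Divide row 1 by 3; eliminate column a from the other rows.
Second iteration: most negative z-row entry is -25/3 in column b, so b enters.
Ratio test on column b — row 1: (5/3)/(1/3) = 5; row 2: entry 0 ≤ 0; row 3: (49/3)/(2/3) = 49/2; row 4: entry -2/3 ≤ 0. Minimum is 5 at row 1 (a leaves); pivot element 1/3.
Divide row 1 by 1/3; eliminate column b from the other rows.
After both pivots, the entry at the z-row, column RHS is 45.

45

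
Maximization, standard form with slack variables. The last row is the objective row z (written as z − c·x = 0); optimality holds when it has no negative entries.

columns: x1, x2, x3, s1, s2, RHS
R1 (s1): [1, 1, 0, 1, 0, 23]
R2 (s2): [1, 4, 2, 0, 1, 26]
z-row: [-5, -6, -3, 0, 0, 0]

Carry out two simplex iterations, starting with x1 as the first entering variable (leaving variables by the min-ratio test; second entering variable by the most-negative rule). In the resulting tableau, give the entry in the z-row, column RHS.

239/2

Ratio test on column x1 — row 1: 23/1 = 23; row 2: 26/1 = 26. Minimum is 23 at row 1 (s1 leaves); pivot element 1.
Divide row 1 by 1; eliminate column x1 from the other rows.
Second iteration: most negative z-row entry is -3 in column x3, so x3 enters.
Ratio test on column x3 — row 1: entry 0 ≤ 0; row 2: 3/2 = 3/2. Minimum is 3/2 at row 2 (s2 leaves); pivot element 2.
Divide row 2 by 2; eliminate column x3 from the other rows.
After both pivots, the entry at the z-row, column RHS is 239/2.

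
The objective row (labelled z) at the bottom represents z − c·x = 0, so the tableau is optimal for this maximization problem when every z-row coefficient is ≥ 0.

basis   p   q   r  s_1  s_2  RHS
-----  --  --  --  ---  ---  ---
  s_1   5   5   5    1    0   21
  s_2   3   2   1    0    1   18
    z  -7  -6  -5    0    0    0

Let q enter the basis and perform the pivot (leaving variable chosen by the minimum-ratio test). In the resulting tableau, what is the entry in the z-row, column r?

Ratio test on column q — row 1: 21/5 = 21/5; row 2: 18/2 = 9. Minimum is 21/5 at row 1 (s_1 leaves); pivot element 5.
Divide row 1 by 5; eliminate column q from the other rows.
z-row update in column r: -5 − (-6)·1 = 1.

1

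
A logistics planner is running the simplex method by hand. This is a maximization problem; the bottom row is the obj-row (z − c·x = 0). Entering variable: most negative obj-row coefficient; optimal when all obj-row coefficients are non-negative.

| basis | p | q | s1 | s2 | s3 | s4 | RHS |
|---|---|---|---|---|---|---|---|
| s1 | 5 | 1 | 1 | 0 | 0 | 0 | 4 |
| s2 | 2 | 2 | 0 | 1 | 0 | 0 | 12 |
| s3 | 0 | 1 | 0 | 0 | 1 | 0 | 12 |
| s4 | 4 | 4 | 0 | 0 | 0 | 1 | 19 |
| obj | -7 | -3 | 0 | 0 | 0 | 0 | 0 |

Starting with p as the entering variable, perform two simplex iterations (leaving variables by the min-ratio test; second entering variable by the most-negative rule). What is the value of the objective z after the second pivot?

Ratio test on column p — row 1: 4/5 = 4/5; row 2: 12/2 = 6; row 3: entry 0 ≤ 0; row 4: 19/4 = 19/4. Minimum is 4/5 at row 1 (s1 leaves); pivot element 5.
Pivot on row 1; the obj-row RHS becomes 0 − (-7)·(4/5) = 28/5.
Next entering variable (most negative obj-row entry -8/5): q.
Ratio test on column q — row 1: (4/5)/(1/5) = 4; row 2: (52/5)/(8/5) = 13/2; row 3: 12/1 = 12; row 4: (79/5)/(16/5) = 79/16. Minimum is 4 at row 1 (p leaves); pivot element 1/5.
After the second pivot the obj-row RHS is 28/5 − (-8/5)·4 = 12.

12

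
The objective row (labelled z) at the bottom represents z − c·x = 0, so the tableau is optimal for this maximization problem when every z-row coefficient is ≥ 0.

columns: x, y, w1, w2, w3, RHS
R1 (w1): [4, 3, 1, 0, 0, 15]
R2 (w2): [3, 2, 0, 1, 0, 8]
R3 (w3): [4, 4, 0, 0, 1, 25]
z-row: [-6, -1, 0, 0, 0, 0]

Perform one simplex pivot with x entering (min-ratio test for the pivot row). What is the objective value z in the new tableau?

Ratio test on column x — row 1: 15/4 = 15/4; row 2: 8/3 = 8/3; row 3: 25/4 = 25/4. Minimum is 8/3 at row 2 (w2 leaves); pivot element 3.
Pivot on row 2; the z-row RHS becomes 0 − (-6)·(8/3) = 16.

16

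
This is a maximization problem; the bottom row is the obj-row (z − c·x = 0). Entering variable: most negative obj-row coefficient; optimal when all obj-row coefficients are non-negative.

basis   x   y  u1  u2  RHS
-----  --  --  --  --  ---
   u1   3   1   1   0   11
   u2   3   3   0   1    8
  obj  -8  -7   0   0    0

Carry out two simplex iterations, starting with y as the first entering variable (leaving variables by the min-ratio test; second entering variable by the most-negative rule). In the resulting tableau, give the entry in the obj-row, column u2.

8/3

Ratio test on column y — row 1: 11/1 = 11; row 2: 8/3 = 8/3. Minimum is 8/3 at row 2 (u2 leaves); pivot element 3.
Divide row 2 by 3; eliminate column y from the other rows.
Second iteration: most negative obj-row entry is -1 in column x, so x enters.
Ratio test on column x — row 1: (25/3)/2 = 25/6; row 2: (8/3)/1 = 8/3. Minimum is 8/3 at row 2 (y leaves); pivot element 1.
Divide row 2 by 1; eliminate column x from the other rows.
After both pivots, the entry at the obj-row, column u2 is 8/3.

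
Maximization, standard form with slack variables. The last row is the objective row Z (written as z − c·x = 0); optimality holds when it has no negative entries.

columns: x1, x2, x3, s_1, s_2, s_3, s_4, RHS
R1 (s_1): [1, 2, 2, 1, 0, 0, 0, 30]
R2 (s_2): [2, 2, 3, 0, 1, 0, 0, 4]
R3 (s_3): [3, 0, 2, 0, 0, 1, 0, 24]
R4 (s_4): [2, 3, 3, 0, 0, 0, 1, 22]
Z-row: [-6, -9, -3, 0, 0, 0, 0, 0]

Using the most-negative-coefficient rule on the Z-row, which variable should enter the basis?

Negative Z-row entries: x1: -6, x2: -9, x3: -3.
The most negative is -9 in column x2, so x2 enters.

x2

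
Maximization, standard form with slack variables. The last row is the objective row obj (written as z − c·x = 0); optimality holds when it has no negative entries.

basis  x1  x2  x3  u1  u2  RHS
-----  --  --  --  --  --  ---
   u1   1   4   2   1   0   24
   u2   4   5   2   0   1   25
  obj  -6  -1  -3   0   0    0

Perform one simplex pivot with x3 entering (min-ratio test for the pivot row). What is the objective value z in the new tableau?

Ratio test on column x3 — row 1: 24/2 = 12; row 2: 25/2 = 25/2. Minimum is 12 at row 1 (u1 leaves); pivot element 2.
Pivot on row 1; the obj-row RHS becomes 0 − (-3)·12 = 36.

36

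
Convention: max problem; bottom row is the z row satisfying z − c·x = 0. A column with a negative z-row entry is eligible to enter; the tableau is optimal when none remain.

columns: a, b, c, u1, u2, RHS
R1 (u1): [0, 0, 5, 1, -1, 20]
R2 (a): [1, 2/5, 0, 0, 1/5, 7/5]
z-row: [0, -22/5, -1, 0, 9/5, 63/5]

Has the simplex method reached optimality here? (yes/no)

no

The z-row has a negative entry -22/5 in column b, so it is not optimal.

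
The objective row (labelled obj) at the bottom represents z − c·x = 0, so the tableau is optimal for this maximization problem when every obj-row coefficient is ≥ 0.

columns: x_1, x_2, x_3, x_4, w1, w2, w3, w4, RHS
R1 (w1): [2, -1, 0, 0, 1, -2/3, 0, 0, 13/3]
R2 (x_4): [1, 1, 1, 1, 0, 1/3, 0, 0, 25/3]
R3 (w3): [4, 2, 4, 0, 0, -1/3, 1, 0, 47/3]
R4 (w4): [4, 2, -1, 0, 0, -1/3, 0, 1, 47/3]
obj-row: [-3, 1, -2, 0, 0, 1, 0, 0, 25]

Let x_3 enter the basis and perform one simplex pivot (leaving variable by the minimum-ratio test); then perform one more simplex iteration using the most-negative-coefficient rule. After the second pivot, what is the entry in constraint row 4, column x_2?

Ratio test on column x_3 — row 1: entry 0 ≤ 0; row 2: (25/3)/1 = 25/3; row 3: (47/3)/4 = 47/12; row 4: entry -1 ≤ 0. Minimum is 47/12 at row 3 (w3 leaves); pivot element 4.
Divide row 3 by 4; eliminate column x_3 from the other rows.
Second iteration: most negative obj-row entry is -1 in column x_1, so x_1 enters.
Ratio test on column x_1 — row 1: (13/3)/2 = 13/6; row 2: entry 0 ≤ 0; row 3: (47/12)/1 = 47/12; row 4: (235/12)/5 = 47/12. Minimum is 13/6 at row 1 (w1 leaves); pivot element 2.
Divide row 1 by 2; eliminate column x_1 from the other rows.
After both pivots, the entry at constraint row 4, column x_2 is 5.

5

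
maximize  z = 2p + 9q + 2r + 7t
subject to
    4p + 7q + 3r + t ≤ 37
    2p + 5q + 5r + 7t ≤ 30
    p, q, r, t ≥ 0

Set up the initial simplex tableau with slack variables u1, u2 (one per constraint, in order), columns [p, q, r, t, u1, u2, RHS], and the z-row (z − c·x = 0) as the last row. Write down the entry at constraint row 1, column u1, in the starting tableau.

1

Slack u1 belongs to constraint 1; its column is the unit vector e_1, so the entry in row 1 is 1.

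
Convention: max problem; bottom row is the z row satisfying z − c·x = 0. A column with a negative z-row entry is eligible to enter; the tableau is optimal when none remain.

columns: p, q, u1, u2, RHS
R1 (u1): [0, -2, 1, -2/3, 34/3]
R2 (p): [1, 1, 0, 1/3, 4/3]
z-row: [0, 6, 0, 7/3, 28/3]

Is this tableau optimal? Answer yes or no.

Every z-row coefficient is ≥ 0, so the tableau is optimal.

yes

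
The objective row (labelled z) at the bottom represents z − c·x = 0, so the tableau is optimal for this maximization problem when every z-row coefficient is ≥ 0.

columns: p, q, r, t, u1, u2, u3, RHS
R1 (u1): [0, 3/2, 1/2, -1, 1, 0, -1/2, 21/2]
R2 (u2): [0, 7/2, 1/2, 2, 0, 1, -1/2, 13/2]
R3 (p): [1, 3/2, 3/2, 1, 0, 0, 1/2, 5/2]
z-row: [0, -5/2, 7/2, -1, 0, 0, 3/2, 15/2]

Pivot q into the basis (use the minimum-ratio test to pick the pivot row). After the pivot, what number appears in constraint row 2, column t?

Ratio test on column q — row 1: (21/2)/(3/2) = 7; row 2: (13/2)/(7/2) = 13/7; row 3: (5/2)/(3/2) = 5/3. Minimum is 5/3 at row 3 (p leaves); pivot element 3/2.
Divide row 3 by 3/2; eliminate column q from the other rows.
Row 2 update in column t: 2 − (7/2)·(2/3) = -1/3.

-1/3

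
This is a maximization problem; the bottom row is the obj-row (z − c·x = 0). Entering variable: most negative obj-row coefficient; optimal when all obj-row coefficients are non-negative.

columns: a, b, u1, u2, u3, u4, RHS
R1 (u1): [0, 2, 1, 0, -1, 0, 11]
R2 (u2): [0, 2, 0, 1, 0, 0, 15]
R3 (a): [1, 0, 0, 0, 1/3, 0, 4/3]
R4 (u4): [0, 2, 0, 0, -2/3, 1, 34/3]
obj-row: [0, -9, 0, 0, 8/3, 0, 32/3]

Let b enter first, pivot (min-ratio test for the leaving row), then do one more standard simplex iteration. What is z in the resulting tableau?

Ratio test on column b — row 1: 11/2 = 11/2; row 2: 15/2 = 15/2; row 3: entry 0 ≤ 0; row 4: (34/3)/2 = 17/3. Minimum is 11/2 at row 1 (u1 leaves); pivot element 2.
Pivot on row 1; the obj-row RHS becomes 32/3 − (-9)·(11/2) = 361/6.
Next entering variable (most negative obj-row entry -11/6): u3.
Ratio test on column u3 — row 1: entry -1/2 ≤ 0; row 2: 4/1 = 4; row 3: (4/3)/(1/3) = 4; row 4: (1/3)/(1/3) = 1. Minimum is 1 at row 4 (u4 leaves); pivot element 1/3.
After the second pivot the obj-row RHS is 361/6 − (-11/6)·1 = 62.

62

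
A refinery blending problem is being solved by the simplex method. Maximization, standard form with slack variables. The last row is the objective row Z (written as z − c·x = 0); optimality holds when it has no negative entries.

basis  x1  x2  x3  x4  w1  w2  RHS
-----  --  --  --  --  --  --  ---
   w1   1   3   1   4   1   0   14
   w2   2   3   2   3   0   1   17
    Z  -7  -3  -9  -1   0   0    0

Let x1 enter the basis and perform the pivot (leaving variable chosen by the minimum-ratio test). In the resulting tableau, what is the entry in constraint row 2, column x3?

Ratio test on column x1 — row 1: 14/1 = 14; row 2: 17/2 = 17/2. Minimum is 17/2 at row 2 (w2 leaves); pivot element 2.
Divide row 2 by 2; eliminate column x1 from the other rows.
In the new row 2, the x3 entry is the old entry divided by the pivot: 2/2 = 1.

1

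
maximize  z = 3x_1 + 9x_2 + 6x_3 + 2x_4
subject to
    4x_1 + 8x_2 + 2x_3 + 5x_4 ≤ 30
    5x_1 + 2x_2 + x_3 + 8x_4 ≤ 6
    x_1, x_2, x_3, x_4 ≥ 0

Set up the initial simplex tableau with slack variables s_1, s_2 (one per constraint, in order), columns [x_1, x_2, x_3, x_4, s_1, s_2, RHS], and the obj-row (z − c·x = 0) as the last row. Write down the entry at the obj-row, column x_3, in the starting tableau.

The obj-row carries the negated objective coefficients: the x_3 entry is -6.

-6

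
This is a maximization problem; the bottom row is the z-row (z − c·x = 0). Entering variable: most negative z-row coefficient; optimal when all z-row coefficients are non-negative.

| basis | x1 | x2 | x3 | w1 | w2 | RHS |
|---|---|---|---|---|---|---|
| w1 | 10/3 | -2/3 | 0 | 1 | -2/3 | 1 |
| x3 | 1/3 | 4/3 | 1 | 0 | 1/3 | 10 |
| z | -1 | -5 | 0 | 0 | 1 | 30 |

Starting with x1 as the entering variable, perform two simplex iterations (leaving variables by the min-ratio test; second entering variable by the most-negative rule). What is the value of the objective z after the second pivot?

939/14

Ratio test on column x1 — row 1: 1/(10/3) = 3/10; row 2: 10/(1/3) = 30. Minimum is 3/10 at row 1 (w1 leaves); pivot element 10/3.
Pivot on row 1; the z-row RHS becomes 30 − (-1)·(3/10) = 303/10.
Next entering variable (most negative z-row entry -26/5): x2.
Ratio test on column x2 — row 1: entry -1/5 ≤ 0; row 2: (99/10)/(7/5) = 99/14. Minimum is 99/14 at row 2 (x3 leaves); pivot element 7/5.
After the second pivot the z-row RHS is 303/10 − (-26/5)·(99/14) = 939/14.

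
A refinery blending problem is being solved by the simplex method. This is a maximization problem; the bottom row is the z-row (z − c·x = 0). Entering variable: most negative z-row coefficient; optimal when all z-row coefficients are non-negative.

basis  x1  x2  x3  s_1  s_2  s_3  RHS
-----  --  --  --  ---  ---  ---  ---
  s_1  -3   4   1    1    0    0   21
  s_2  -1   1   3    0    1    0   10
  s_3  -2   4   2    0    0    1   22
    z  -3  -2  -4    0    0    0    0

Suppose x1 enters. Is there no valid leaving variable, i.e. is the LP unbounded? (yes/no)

yes

Every constraint-row entry in column x1 is ≤ 0, so increasing x1 is unbounded.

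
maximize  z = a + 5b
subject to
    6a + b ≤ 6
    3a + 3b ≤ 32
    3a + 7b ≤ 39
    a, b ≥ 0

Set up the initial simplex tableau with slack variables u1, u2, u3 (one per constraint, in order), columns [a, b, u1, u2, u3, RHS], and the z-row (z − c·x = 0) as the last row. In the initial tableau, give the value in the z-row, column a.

-1

The z-row carries the negated objective coefficients: the a entry is -1.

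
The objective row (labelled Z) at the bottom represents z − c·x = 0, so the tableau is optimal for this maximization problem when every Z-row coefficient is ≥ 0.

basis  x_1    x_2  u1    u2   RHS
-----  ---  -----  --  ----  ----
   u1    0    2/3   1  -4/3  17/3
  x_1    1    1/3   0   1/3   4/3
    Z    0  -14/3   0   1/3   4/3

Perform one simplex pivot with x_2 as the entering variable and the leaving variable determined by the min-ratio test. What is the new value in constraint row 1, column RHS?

Ratio test on column x_2 — row 1: (17/3)/(2/3) = 17/2; row 2: (4/3)/(1/3) = 4. Minimum is 4 at row 2 (x_1 leaves); pivot element 1/3.
Divide row 2 by 1/3; eliminate column x_2 from the other rows.
Row 1 update in column RHS: 17/3 − (2/3)·4 = 3.

3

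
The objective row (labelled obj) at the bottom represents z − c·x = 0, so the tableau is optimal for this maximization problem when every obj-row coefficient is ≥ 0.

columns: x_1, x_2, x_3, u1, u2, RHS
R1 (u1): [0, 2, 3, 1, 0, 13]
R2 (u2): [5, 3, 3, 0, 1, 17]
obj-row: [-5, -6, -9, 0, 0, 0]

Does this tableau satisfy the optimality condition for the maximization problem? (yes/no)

no

The obj-row has a negative entry -9 in column x_3, so it is not optimal.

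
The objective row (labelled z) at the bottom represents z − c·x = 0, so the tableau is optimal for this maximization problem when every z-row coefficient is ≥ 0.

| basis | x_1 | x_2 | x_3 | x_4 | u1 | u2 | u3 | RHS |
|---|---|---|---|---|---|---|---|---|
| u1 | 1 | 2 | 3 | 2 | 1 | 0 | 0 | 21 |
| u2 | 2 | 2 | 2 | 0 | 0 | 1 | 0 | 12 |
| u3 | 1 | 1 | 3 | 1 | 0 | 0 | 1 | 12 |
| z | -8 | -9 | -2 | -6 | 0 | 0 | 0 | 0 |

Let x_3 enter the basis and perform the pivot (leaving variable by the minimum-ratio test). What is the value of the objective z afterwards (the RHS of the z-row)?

Ratio test on column x_3 — row 1: 21/3 = 7; row 2: 12/2 = 6; row 3: 12/3 = 4. Minimum is 4 at row 3 (u3 leaves); pivot element 3.
Pivot on row 3; the z-row RHS becomes 0 − (-2)·4 = 8.

8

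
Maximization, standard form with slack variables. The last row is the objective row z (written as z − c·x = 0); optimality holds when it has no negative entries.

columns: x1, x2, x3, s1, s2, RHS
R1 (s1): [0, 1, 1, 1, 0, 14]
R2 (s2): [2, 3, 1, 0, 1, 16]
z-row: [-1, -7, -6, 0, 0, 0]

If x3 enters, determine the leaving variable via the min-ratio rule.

s1

Column x3 entries and ratios — s1: 14/1 = 14; s2: 16/1 = 16.
Smallest ratio is 14 in the row of s1, so s1 leaves.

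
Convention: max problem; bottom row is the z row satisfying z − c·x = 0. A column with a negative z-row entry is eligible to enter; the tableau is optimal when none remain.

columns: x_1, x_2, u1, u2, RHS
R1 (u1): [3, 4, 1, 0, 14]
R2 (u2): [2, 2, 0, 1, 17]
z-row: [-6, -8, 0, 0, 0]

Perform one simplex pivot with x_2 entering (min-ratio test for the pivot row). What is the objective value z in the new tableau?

28

Ratio test on column x_2 — row 1: 14/4 = 7/2; row 2: 17/2 = 17/2. Minimum is 7/2 at row 1 (u1 leaves); pivot element 4.
Pivot on row 1; the z-row RHS becomes 0 − (-8)·(7/2) = 28.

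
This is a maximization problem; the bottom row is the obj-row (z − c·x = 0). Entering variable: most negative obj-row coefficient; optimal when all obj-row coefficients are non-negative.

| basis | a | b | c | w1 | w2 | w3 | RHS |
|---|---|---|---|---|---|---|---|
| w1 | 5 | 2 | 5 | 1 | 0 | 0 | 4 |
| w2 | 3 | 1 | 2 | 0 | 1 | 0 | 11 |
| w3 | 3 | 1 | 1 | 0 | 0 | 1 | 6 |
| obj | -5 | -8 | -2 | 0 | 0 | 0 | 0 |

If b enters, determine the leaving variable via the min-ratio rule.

Column b entries and ratios — w1: 4/2 = 2; w2: 11/1 = 11; w3: 6/1 = 6.
Smallest ratio is 2 in the row of w1, so w1 leaves.

w1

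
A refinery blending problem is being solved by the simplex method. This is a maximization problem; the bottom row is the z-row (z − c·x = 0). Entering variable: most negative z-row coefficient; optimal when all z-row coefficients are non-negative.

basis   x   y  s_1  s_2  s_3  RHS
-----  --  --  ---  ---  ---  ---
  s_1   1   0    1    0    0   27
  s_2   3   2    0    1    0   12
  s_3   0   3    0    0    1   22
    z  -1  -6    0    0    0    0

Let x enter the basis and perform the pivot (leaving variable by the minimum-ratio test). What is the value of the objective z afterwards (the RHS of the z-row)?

Ratio test on column x — row 1: 27/1 = 27; row 2: 12/3 = 4; row 3: entry 0 ≤ 0. Minimum is 4 at row 2 (s_2 leaves); pivot element 3.
Pivot on row 2; the z-row RHS becomes 0 − (-1)·4 = 4.

4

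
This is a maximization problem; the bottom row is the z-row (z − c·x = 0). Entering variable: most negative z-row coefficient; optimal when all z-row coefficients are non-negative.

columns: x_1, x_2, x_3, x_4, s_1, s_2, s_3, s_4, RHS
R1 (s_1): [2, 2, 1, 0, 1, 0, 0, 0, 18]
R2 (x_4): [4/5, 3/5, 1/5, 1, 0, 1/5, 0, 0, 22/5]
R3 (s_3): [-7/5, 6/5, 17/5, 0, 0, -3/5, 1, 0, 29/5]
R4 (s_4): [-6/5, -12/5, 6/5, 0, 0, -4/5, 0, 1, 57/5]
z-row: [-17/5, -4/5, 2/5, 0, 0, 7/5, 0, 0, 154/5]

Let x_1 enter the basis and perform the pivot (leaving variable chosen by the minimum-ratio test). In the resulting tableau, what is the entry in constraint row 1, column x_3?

Ratio test on column x_1 — row 1: 18/2 = 9; row 2: (22/5)/(4/5) = 11/2; row 3: entry -7/5 ≤ 0; row 4: entry -6/5 ≤ 0. Minimum is 11/2 at row 2 (x_4 leaves); pivot element 4/5.
Divide row 2 by 4/5; eliminate column x_1 from the other rows.
Row 1 update in column x_3: 1 − 2·(1/4) = 1/2.

1/2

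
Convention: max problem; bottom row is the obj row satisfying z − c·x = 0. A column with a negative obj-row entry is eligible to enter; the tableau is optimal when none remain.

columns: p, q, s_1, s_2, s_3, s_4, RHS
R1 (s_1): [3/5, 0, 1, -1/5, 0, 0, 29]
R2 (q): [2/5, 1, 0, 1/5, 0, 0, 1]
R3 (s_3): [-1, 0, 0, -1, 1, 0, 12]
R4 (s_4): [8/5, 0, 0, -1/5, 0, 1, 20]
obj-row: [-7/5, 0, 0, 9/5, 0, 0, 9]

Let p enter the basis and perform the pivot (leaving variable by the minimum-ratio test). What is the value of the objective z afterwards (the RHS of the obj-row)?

25/2

Ratio test on column p — row 1: 29/(3/5) = 145/3; row 2: 1/(2/5) = 5/2; row 3: entry -1 ≤ 0; row 4: 20/(8/5) = 25/2. Minimum is 5/2 at row 2 (q leaves); pivot element 2/5.
Pivot on row 2; the obj-row RHS becomes 9 − (-7/5)·(5/2) = 25/2.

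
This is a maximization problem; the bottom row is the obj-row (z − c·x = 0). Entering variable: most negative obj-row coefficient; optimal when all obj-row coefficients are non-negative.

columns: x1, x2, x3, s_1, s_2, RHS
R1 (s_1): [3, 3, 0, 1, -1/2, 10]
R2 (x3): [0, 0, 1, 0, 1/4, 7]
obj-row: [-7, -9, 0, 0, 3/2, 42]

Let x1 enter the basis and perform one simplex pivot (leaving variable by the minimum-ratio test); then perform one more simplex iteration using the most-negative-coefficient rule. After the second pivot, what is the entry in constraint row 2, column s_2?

1/4

Ratio test on column x1 — row 1: 10/3 = 10/3; row 2: entry 0 ≤ 0. Minimum is 10/3 at row 1 (s_1 leaves); pivot element 3.
Divide row 1 by 3; eliminate column x1 from the other rows.
Second iteration: most negative obj-row entry is -2 in column x2, so x2 enters.
Ratio test on column x2 — row 1: (10/3)/1 = 10/3; row 2: entry 0 ≤ 0. Minimum is 10/3 at row 1 (x1 leaves); pivot element 1.
Divide row 1 by 1; eliminate column x2 from the other rows.
After both pivots, the entry at constraint row 2, column s_2 is 1/4.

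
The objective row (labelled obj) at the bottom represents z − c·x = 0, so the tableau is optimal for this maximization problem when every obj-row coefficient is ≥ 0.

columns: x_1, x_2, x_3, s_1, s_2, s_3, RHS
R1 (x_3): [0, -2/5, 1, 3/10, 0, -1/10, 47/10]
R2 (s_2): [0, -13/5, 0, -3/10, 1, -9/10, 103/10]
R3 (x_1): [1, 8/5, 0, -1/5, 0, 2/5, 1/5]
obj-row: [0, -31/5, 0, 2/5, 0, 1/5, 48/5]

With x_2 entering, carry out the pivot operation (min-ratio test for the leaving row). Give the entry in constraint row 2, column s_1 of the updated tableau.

-5/8

Ratio test on column x_2 — row 1: entry -2/5 ≤ 0; row 2: entry -13/5 ≤ 0; row 3: (1/5)/(8/5) = 1/8. Minimum is 1/8 at row 3 (x_1 leaves); pivot element 8/5.
Divide row 3 by 8/5; eliminate column x_2 from the other rows.
Row 2 update in column s_1: -3/10 − (-13/5)·(-1/8) = -5/8.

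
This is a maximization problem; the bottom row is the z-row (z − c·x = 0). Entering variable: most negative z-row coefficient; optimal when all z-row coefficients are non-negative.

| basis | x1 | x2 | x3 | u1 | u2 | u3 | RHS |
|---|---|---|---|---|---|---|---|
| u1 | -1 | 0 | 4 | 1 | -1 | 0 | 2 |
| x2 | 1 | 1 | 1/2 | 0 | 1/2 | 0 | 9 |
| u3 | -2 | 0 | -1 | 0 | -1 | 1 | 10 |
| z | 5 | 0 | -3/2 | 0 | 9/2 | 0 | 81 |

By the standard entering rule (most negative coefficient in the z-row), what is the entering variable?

x3

Negative z-row entries: x3: -3/2.
The most negative is -3/2 in column x3, so x3 enters.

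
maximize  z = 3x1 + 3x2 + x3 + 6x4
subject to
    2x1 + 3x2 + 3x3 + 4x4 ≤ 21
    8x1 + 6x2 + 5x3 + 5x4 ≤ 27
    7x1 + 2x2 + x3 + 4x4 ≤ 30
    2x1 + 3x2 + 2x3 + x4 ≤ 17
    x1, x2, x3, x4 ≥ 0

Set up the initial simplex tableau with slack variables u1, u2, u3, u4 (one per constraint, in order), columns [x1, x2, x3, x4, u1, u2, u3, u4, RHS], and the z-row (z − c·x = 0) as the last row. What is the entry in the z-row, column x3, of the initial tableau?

-1

The z-row carries the negated objective coefficients: the x3 entry is -1.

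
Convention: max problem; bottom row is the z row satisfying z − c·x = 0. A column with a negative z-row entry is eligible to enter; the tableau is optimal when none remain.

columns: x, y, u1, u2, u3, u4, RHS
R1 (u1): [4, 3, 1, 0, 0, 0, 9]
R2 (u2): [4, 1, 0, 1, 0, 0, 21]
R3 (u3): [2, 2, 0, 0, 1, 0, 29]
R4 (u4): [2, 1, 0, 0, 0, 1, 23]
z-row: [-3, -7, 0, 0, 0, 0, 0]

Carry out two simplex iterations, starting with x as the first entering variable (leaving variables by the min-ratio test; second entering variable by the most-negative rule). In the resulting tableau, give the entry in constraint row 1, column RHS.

Ratio test on column x — row 1: 9/4 = 9/4; row 2: 21/4 = 21/4; row 3: 29/2 = 29/2; row 4: 23/2 = 23/2. Minimum is 9/4 at row 1 (u1 leaves); pivot element 4.
Divide row 1 by 4; eliminate column x from the other rows.
Second iteration: most negative z-row entry is -19/4 in column y, so y enters.
Ratio test on column y — row 1: (9/4)/(3/4) = 3; row 2: entry -2 ≤ 0; row 3: (49/2)/(1/2) = 49; row 4: entry -1/2 ≤ 0. Minimum is 3 at row 1 (x leaves); pivot element 3/4.
Divide row 1 by 3/4; eliminate column y from the other rows.
After both pivots, the entry at constraint row 1, column RHS is 3.

3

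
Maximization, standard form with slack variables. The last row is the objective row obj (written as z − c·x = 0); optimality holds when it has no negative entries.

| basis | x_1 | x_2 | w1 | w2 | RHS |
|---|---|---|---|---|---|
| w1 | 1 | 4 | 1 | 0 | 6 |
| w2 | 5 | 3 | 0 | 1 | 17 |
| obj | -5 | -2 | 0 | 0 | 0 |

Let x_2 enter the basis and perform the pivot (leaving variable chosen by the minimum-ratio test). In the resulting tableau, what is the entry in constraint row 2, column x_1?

17/4

Ratio test on column x_2 — row 1: 6/4 = 3/2; row 2: 17/3 = 17/3. Minimum is 3/2 at row 1 (w1 leaves); pivot element 4.
Divide row 1 by 4; eliminate column x_2 from the other rows.
Row 2 update in column x_1: 5 − 3·(1/4) = 17/4.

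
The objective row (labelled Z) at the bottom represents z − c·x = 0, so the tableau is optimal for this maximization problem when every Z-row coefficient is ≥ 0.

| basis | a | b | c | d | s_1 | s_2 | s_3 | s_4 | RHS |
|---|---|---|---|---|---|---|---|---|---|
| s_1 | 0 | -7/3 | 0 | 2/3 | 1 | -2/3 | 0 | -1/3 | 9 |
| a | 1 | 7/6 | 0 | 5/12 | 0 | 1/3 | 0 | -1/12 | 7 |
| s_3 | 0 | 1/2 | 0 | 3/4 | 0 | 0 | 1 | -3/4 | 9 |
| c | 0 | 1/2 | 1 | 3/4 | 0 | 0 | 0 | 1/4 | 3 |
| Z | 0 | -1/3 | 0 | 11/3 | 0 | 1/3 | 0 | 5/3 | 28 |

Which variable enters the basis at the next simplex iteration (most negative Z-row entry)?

Negative Z-row entries: b: -1/3.
The most negative is -1/3 in column b, so b enters.

b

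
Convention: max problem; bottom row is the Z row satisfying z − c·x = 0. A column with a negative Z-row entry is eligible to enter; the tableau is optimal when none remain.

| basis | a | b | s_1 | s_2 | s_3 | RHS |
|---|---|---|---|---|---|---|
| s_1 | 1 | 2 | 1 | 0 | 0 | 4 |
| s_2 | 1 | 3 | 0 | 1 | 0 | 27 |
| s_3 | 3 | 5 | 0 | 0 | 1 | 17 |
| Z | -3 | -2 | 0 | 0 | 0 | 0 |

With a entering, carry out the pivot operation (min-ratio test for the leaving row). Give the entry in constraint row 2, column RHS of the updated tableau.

Ratio test on column a — row 1: 4/1 = 4; row 2: 27/1 = 27; row 3: 17/3 = 17/3. Minimum is 4 at row 1 (s_1 leaves); pivot element 1.
Divide row 1 by 1; eliminate column a from the other rows.
Row 2 update in column RHS: 27 − 1·4 = 23.

23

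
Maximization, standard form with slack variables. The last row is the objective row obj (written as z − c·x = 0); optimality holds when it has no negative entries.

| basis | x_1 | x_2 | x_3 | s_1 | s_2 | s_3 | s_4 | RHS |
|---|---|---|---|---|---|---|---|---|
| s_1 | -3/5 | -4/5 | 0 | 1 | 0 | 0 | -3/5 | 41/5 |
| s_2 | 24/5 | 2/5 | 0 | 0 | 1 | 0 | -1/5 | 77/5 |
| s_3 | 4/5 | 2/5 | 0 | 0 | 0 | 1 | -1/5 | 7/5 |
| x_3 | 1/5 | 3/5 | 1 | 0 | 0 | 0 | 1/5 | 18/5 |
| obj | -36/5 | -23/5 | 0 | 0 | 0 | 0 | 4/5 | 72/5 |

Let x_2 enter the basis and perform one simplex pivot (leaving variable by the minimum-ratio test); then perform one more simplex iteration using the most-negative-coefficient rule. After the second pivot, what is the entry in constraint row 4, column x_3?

2

Ratio test on column x_2 — row 1: entry -4/5 ≤ 0; row 2: (77/5)/(2/5) = 77/2; row 3: (7/5)/(2/5) = 7/2; row 4: (18/5)/(3/5) = 6. Minimum is 7/2 at row 3 (s_3 leaves); pivot element 2/5.
Divide row 3 by 2/5; eliminate column x_2 from the other rows.
Second iteration: most negative obj-row entry is -3/2 in column s_4, so s_4 enters.
Ratio test on column s_4 — row 1: entry -1 ≤ 0; row 2: entry 0 ≤ 0; row 3: entry -1/2 ≤ 0; row 4: (3/2)/(1/2) = 3. Minimum is 3 at row 4 (x_3 leaves); pivot element 1/2.
Divide row 4 by 1/2; eliminate column s_4 from the other rows.
After both pivots, the entry at constraint row 4, column x_3 is 2.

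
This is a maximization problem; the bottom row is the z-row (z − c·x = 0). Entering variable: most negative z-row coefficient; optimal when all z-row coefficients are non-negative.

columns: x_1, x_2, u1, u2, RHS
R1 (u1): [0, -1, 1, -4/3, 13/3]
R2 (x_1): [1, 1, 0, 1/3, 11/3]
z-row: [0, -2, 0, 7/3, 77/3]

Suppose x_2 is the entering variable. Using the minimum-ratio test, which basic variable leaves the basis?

Column x_2 entries and ratios — u1: -1 ≤ 0, skip; x_1: (11/3)/1 = 11/3.
Smallest ratio is 11/3 in the row of x_1, so x_1 leaves.

x_1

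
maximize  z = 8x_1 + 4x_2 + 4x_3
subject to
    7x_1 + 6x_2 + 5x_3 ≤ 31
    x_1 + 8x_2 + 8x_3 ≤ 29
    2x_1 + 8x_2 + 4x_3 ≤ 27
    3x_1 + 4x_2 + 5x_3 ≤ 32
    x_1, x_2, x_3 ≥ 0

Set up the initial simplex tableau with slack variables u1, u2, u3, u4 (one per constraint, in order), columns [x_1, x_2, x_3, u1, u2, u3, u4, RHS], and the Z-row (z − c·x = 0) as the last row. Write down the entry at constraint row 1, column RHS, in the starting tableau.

The RHS of constraint 1 is b_1 = 31.

31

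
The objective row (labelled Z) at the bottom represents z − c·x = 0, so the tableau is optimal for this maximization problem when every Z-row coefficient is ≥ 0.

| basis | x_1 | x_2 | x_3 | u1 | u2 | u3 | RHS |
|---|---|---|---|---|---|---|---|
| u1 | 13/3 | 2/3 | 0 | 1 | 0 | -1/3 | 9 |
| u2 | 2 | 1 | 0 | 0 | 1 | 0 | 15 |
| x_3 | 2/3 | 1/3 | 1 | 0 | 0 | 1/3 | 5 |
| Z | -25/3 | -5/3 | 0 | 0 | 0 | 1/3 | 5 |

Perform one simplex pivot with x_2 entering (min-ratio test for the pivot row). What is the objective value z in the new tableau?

Ratio test on column x_2 — row 1: 9/(2/3) = 27/2; row 2: 15/1 = 15; row 3: 5/(1/3) = 15. Minimum is 27/2 at row 1 (u1 leaves); pivot element 2/3.
Pivot on row 1; the Z-row RHS becomes 5 − (-5/3)·(27/2) = 55/2.

55/2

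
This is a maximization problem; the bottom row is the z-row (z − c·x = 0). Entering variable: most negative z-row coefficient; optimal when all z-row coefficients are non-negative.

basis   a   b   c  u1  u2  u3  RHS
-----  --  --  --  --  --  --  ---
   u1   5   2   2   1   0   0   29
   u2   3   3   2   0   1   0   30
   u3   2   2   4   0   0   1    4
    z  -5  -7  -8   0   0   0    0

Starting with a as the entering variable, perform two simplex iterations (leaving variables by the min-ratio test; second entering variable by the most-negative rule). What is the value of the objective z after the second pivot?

Ratio test on column a — row 1: 29/5 = 29/5; row 2: 30/3 = 10; row 3: 4/2 = 2. Minimum is 2 at row 3 (u3 leaves); pivot element 2.
Pivot on row 3; the z-row RHS becomes 0 − (-5)·2 = 10.
Next entering variable (most negative z-row entry -2): b.
Ratio test on column b — row 1: entry -3 ≤ 0; row 2: entry 0 ≤ 0; row 3: 2/1 = 2. Minimum is 2 at row 3 (a leaves); pivot element 1.
After the second pivot the z-row RHS is 10 − (-2)·2 = 14.

14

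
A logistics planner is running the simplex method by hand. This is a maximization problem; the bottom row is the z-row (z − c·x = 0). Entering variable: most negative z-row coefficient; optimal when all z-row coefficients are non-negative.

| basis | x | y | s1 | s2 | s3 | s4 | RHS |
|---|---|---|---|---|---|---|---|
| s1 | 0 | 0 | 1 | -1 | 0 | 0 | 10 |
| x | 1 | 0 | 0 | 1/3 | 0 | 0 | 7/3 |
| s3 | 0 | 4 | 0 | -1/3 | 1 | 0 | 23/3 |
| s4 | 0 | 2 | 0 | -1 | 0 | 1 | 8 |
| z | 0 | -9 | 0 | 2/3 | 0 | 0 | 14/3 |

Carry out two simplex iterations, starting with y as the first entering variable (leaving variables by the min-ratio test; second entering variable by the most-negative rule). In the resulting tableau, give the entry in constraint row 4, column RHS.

10

Ratio test on column y — row 1: entry 0 ≤ 0; row 2: entry 0 ≤ 0; row 3: (23/3)/4 = 23/12; row 4: 8/2 = 4. Minimum is 23/12 at row 3 (s3 leaves); pivot element 4.
Divide row 3 by 4; eliminate column y from the other rows.
Second iteration: most negative z-row entry is -1/12 in column s2, so s2 enters.
Ratio test on column s2 — row 1: entry -1 ≤ 0; row 2: (7/3)/(1/3) = 7; row 3: entry -1/12 ≤ 0; row 4: entry -5/6 ≤ 0. Minimum is 7 at row 2 (x leaves); pivot element 1/3.
Divide row 2 by 1/3; eliminate column s2 from the other rows.
After both pivots, the entry at constraint row 4, column RHS is 10.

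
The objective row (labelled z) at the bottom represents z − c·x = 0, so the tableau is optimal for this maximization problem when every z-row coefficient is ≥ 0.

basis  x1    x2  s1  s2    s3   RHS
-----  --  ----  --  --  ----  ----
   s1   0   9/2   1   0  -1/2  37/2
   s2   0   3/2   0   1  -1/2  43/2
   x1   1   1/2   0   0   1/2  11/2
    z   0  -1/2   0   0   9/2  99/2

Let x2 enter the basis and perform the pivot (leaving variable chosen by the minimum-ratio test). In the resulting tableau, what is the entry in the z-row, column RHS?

Ratio test on column x2 — row 1: (37/2)/(9/2) = 37/9; row 2: (43/2)/(3/2) = 43/3; row 3: (11/2)/(1/2) = 11. Minimum is 37/9 at row 1 (s1 leaves); pivot element 9/2.
Divide row 1 by 9/2; eliminate column x2 from the other rows.
z-row update in column RHS: 99/2 − (-1/2)·(37/9) = 464/9.

464/9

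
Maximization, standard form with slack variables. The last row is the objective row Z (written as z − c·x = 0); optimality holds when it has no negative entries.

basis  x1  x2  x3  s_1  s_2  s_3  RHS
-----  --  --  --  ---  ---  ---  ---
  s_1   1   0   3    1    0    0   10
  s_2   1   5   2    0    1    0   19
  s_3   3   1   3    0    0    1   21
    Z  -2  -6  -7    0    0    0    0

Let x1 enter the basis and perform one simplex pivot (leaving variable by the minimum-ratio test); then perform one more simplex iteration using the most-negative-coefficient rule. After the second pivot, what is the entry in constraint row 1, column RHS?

27/7

Ratio test on column x1 — row 1: 10/1 = 10; row 2: 19/1 = 19; row 3: 21/3 = 7. Minimum is 7 at row 3 (s_3 leaves); pivot element 3.
Divide row 3 by 3; eliminate column x1 from the other rows.
Second iteration: most negative Z-row entry is -16/3 in column x2, so x2 enters.
Ratio test on column x2 — row 1: entry -1/3 ≤ 0; row 2: 12/(14/3) = 18/7; row 3: 7/(1/3) = 21. Minimum is 18/7 at row 2 (s_2 leaves); pivot element 14/3.
Divide row 2 by 14/3; eliminate column x2 from the other rows.
After both pivots, the entry at constraint row 1, column RHS is 27/7.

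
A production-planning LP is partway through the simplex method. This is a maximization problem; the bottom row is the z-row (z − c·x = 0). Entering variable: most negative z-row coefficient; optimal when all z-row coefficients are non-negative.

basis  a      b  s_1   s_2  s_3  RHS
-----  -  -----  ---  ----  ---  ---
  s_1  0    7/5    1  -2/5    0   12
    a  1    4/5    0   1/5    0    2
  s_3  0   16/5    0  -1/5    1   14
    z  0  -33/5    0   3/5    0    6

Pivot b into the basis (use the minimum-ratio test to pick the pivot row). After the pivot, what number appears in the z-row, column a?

33/4

Ratio test on column b — row 1: 12/(7/5) = 60/7; row 2: 2/(4/5) = 5/2; row 3: 14/(16/5) = 35/8. Minimum is 5/2 at row 2 (a leaves); pivot element 4/5.
Divide row 2 by 4/5; eliminate column b from the other rows.
z-row update in column a: 0 − (-33/5)·(5/4) = 33/4.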